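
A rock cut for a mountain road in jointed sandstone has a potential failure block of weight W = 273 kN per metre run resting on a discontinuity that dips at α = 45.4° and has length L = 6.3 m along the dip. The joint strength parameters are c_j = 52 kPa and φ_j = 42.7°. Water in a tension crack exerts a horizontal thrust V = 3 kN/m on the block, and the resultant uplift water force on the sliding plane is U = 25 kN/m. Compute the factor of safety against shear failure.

FS = 2.44

Resolving the block weight along and normal to the plane and applying the Mohr–Coulomb strength on the joint:
N' = W cosα − U − V sinα = 273·cos45.4° − 25 − 3·sin45.4° = 164.6 kN/m
Driving force T = W sinα + V cosα = 273·sin45.4° + 3·cos45.4° = 196.5 kN/m
Resisting force R = c_j·L + N'·tanφ_j = 52·6.3 + 164.6·tan42.7° = 327.6 + 151.8 = 479.4 kN/m
FS = R / T = 479.4 / 196.5 = 2.440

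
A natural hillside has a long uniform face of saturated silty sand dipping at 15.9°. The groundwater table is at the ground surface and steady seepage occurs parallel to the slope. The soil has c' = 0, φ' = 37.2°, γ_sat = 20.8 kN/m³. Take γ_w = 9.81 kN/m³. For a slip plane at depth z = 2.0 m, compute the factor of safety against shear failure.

FS = 1.41

With seepage parallel to the slope and the water table at the surface, the effective normal stress on the slip plane uses the buoyant unit weight γ' = γ_sat − γ_w while the driving shear stress uses γ_sat:
FS = [c' + γ' z cos²β tanφ'] / [γ_sat z sinβ cosβ]
(For c' = 0 this reduces to FS = (γ'/γ_sat)·tanφ'/tanβ.)
γ' = 20.8 − 9.81 = 10.99 kN/m³
Numerator = 0.0 + 10.99·2.0·cos²15.9°·tan37.2° = 0.0 + 10.99·2.0·0.9249·0.7590 = 15.432 kPa
Denominator = 20.8·2.0·sin15.9°·cos15.9° = 20.8·2.0·0.2740·0.9617 = 10.961 kPa
FS = 15.432 / 10.961 = 1.408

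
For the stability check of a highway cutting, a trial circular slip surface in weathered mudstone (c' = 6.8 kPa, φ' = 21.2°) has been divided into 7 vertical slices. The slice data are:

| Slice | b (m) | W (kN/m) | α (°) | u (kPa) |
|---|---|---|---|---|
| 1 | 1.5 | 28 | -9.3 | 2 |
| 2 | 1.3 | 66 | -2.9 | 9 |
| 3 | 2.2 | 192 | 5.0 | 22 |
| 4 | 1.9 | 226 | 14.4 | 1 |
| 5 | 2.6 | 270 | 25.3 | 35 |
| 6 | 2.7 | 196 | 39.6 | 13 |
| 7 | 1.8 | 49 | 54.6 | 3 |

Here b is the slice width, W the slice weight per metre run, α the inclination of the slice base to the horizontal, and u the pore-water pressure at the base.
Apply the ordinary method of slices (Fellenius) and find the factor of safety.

Ordinary method of slices: FS = Σ[c'·Δl_i + (W_i cosα_i − u_i·Δl_i)·tanφ'] / Σ W_i sinα_i, with Δl_i = b_i / cosα_i.
Slice 1: Δl = 1.5/cos(-9.3°) = 1.520 m; N'_1 = 28·cos(-9.3°) − 2·1.520 = 24.6; c'Δl = 10.34; W sinα = -4.5
Slice 2: Δl = 1.3/cos(-2.9°) = 1.302 m; N'_2 = 66·cos(-2.9°) − 9·1.302 = 54.2; c'Δl = 8.85; W sinα = -3.3
Slice 3: Δl = 2.2/cos5.0° = 2.208 m; N'_3 = 192·cos5.0° − 22·2.208 = 142.7; c'Δl = 15.02; W sinα = 16.7
Slice 4: Δl = 1.9/cos14.4° = 1.962 m; N'_4 = 226·cos14.4° − 1·1.962 = 216.9; c'Δl = 13.34; W sinα = 56.2
Slice 5: Δl = 2.6/cos25.3° = 2.876 m; N'_5 = 270·cos25.3° − 35·2.876 = 143.4; c'Δl = 19.56; W sinα = 115.4
Slice 6: Δl = 2.7/cos39.6° = 3.504 m; N'_6 = 196·cos39.6° − 13·3.504 = 105.5; c'Δl = 23.83; W sinα = 124.9
Slice 7: Δl = 1.8/cos54.6° = 3.107 m; N'_7 = 49·cos54.6° − 3·3.107 = 19.1; c'Δl = 21.13; W sinα = 39.9
Σc'Δl = 112.1 kN/m; ΣN' = 706.4 kN/m; ΣW sinα = 345.3 kN/m
Resisting = 112.1 + 706.4·tan21.2° = 112.1 + 274.0 = 386.0 kN/m
FS = 386.0 / 345.3 = 1.118

FS = 1.12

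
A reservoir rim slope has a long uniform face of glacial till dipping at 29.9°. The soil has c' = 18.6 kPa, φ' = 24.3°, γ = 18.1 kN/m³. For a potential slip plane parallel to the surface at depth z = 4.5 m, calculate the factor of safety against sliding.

For an infinite slope with a slip plane parallel to the surface (no pore pressure): FS = [c' + γz cos²β tanφ'] / [γz sinβ cosβ].
γz = 18.1·4.5 = 81.45 kN/m²
Numerator = 18.6 + 81.45·cos²29.9°·tan24.3° = 18.6 + 81.45·0.7515·0.4515 = 46.238 kPa
Denominator = 81.45·sin29.9°·cos29.9° = 81.45·0.4985·0.8669 = 35.198 kPa
FS = 46.238 / 35.198 = 1.314

FS = 1.31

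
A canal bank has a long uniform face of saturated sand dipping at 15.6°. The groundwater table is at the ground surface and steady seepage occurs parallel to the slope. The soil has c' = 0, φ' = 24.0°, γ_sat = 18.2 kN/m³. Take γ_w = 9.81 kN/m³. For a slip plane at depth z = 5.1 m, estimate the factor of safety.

FS = 0.74

With seepage parallel to the slope and the water table at the surface, the effective normal stress on the slip plane uses the buoyant unit weight γ' = γ_sat − γ_w while the driving shear stress uses γ_sat:
FS = [c' + γ' z cos²β tanφ'] / [γ_sat z sinβ cosβ]
(For c' = 0 this reduces to FS = (γ'/γ_sat)·tanφ'/tanβ.)
γ' = 18.2 − 9.81 = 8.39 kN/m³
Numerator = 0.0 + 8.39·5.1·cos²15.6°·tan24.0° = 0.0 + 8.39·5.1·0.9277·0.4452 = 17.673 kPa
Denominator = 18.2·5.1·sin15.6°·cos15.6° = 18.2·5.1·0.2689·0.9632 = 24.042 kPa
FS = 17.673 / 24.042 = 0.735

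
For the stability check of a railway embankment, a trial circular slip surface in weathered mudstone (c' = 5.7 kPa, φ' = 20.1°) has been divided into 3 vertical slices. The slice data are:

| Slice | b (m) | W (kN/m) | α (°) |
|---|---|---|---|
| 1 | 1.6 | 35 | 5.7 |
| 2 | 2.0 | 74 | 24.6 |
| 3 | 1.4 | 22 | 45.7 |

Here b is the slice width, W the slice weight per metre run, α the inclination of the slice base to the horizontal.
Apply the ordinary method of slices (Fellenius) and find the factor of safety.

FS = 1.52

Ordinary method of slices: FS = Σ[c'·Δl_i + (W_i cosα_i)·tanφ'] / Σ W_i sinα_i, with Δl_i = b_i / cosα_i.
Slice 1: Δl = 1.6/cos5.7° = 1.608 m; N'_1 = 35·cos5.7° = 34.8; c'Δl = 9.17; W sinα = 3.5
Slice 2: Δl = 2.0/cos24.6° = 2.200 m; N'_2 = 74·cos24.6° = 67.3; c'Δl = 12.54; W sinα = 30.8
Slice 3: Δl = 1.4/cos45.7° = 2.005 m; N'_3 = 22·cos45.7° = 15.4; c'Δl = 11.43; W sinα = 15.7
Σc'Δl = 33.1 kN/m; ΣN' = 117.5 kN/m; ΣW sinα = 50.0 kN/m
Resisting = 33.1 + 117.5·tan20.1° = 33.1 + 43.0 = 76.1 kN/m
FS = 76.1 / 50.0 = 1.522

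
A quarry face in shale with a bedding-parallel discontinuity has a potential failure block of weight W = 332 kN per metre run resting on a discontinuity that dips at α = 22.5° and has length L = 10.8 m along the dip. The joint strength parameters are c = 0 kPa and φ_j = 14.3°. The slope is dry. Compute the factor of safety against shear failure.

Resolving the block weight along and normal to the plane and applying the Mohr–Coulomb strength on the joint:
N' = W cosα = 332·cos22.5° = 306.7 kN/m
Driving force T = W sinα = 332·sin22.5° = 127.1 kN/m
Resisting force R = c·L + N'·tanφ_j = 0·10.8 + 306.7·tan14.3° = 0.0 + 78.2 = 78.2 kN/m
FS = R / T = 78.2 / 127.1 = 0.615

FS = 0.62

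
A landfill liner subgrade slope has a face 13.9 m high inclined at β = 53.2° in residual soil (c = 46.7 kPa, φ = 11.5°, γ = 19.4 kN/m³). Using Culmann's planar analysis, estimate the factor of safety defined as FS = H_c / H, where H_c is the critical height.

FS = 2.15

H_c = (4c/γ) · sinβ cosφ / [1 − cos(β − φ)]
    = (4·46.7/19.4) · sin53.2°·cos11.5° / [1 − cos41.7°]
    = 9.629 · 0.7847 / 0.2534 = 29.82 m
FS = H_c / H = 29.82 / 13.9 = 2.145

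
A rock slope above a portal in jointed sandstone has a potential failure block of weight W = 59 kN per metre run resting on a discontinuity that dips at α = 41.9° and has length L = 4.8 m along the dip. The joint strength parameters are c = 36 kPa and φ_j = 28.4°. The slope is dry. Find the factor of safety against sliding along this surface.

Resolving the block weight along and normal to the plane and applying the Mohr–Coulomb strength on the joint:
N' = W cosα = 59·cos41.9° = 43.9 kN/m
Driving force T = W sinα = 59·sin41.9° = 39.4 kN/m
Resisting force R = c·L + N'·tanφ_j = 36·4.8 + 43.9·tan28.4° = 172.8 + 23.7 = 196.5 kN/m
FS = R / T = 196.5 / 39.4 = 4.988

FS = 4.99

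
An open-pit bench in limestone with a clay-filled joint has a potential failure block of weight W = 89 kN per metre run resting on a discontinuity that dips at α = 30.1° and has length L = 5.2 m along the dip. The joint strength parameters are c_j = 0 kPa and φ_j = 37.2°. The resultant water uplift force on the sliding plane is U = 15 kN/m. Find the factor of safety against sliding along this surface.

FS = 1.05

Resolving the block weight along and normal to the plane and applying the Mohr–Coulomb strength on the joint:
N' = W cosα − U = 89·cos30.1° − 15 = 62.0 kN/m
Driving force T = W sinα = 89·sin30.1° = 44.6 kN/m
Resisting force R = c_j·L + N'·tanφ_j = 0·5.2 + 62.0·tan37.2° = 0.0 + 47.1 = 47.1 kN/m
FS = R / T = 47.1 / 44.6 = 1.054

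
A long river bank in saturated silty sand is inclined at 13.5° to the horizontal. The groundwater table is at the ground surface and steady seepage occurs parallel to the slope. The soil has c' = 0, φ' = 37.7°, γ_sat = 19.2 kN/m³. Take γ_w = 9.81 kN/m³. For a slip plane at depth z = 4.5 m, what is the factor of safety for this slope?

FS = 1.57

With seepage parallel to the slope and the water table at the surface, the effective normal stress on the slip plane uses the buoyant unit weight γ' = γ_sat − γ_w while the driving shear stress uses γ_sat:
FS = [c' + γ' z cos²β tanφ'] / [γ_sat z sinβ cosβ]
(For c' = 0 this reduces to FS = (γ'/γ_sat)·tanφ'/tanβ.)
γ' = 19.2 − 9.81 = 9.39 kN/m³
Numerator = 0.0 + 9.39·4.5·cos²13.5°·tan37.7° = 0.0 + 9.39·4.5·0.9455·0.7729 = 30.879 kPa
Denominator = 19.2·4.5·sin13.5°·cos13.5° = 19.2·4.5·0.2334·0.9724 = 19.612 kPa
FS = 30.879 / 19.612 = 1.574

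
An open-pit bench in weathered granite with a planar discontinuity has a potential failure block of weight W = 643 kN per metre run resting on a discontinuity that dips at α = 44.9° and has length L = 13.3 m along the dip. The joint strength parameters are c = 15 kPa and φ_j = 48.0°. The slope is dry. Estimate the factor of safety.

Resolving the block weight along and normal to the plane and applying the Mohr–Coulomb strength on the joint:
N' = W cosα = 643·cos44.9° = 455.5 kN/m
Driving force T = W sinα = 643·sin44.9° = 453.9 kN/m
Resisting force R = c·L + N'·tanφ_j = 15·13.3 + 455.5·tan48.0° = 199.5 + 505.8 = 705.3 kN/m
FS = R / T = 705.3 / 453.9 = 1.554

FS = 1.55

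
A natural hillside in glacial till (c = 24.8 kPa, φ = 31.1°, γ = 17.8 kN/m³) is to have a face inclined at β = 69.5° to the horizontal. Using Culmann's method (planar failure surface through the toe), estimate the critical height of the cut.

Culmann's analysis gives the critical failure plane at α_cr = (β + φ)/2 = (69.5 + 31.1)/2 = 50.3°, and the critical height
H_c = (4c/γ) · sinβ cosφ / [1 − cos(β − φ)]
    = (4·24.8/17.8) · sin69.5°·cos31.1° / [1 − cos(38.4°)]
    = 5.573 · 0.9367·0.8563 / [1 − 0.7837]
    = 5.573 · 0.8020 / 0.2163
    = 20.66 m

H_c = 20.66 m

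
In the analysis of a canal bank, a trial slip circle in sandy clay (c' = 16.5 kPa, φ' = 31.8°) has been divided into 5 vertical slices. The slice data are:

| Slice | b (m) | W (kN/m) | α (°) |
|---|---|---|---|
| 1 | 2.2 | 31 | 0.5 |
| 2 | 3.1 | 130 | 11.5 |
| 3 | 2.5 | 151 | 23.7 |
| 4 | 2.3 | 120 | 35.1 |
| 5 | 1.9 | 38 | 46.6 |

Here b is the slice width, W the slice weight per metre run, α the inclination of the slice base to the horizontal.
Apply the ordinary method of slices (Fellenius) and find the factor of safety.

Ordinary method of slices: FS = Σ[c'·Δl_i + (W_i cosα_i)·tanφ'] / Σ W_i sinα_i, with Δl_i = b_i / cosα_i.
Slice 1: Δl = 2.2/cos0.5° = 2.200 m; N'_1 = 31·cos0.5° = 31.0; c'Δl = 36.30; W sinα = 0.3
Slice 2: Δl = 3.1/cos11.5° = 3.164 m; N'_2 = 130·cos11.5° = 127.4; c'Δl = 52.20; W sinα = 25.9
Slice 3: Δl = 2.5/cos23.7° = 2.730 m; N'_3 = 151·cos23.7° = 138.3; c'Δl = 45.05; W sinα = 60.7
Slice 4: Δl = 2.3/cos35.1° = 2.811 m; N'_4 = 120·cos35.1° = 98.2; c'Δl = 46.39; W sinα = 69.0
Slice 5: Δl = 1.9/cos46.6° = 2.765 m; N'_5 = 38·cos46.6° = 26.1; c'Δl = 45.63; W sinα = 27.6
Σc'Δl = 225.6 kN/m; ΣN' = 420.9 kN/m; ΣW sinα = 183.5 kN/m
Resisting = 225.6 + 420.9·tan31.8° = 225.6 + 261.0 = 486.6 kN/m
FS = 486.6 / 183.5 = 2.652

FS = 2.65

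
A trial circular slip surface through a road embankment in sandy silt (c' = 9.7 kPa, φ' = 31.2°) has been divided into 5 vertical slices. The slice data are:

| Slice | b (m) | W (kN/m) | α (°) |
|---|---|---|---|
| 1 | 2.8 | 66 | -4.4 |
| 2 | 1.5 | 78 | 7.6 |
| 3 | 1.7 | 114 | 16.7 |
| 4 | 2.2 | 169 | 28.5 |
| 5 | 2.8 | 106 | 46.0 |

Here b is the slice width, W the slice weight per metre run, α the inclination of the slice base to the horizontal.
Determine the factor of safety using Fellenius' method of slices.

Ordinary method of slices: FS = Σ[c'·Δl_i + (W_i cosα_i)·tanφ'] / Σ W_i sinα_i, with Δl_i = b_i / cosα_i.
Slice 1: Δl = 2.8/cos(-4.4°) = 2.808 m; N'_1 = 66·cos(-4.4°) = 65.8; c'Δl = 27.24; W sinα = -5.1
Slice 2: Δl = 1.5/cos7.6° = 1.513 m; N'_2 = 78·cos7.6° = 77.3; c'Δl = 14.68; W sinα = 10.3
Slice 3: Δl = 1.7/cos16.7° = 1.775 m; N'_3 = 114·cos16.7° = 109.2; c'Δl = 17.22; W sinα = 32.8
Slice 4: Δl = 2.2/cos28.5° = 2.503 m; N'_4 = 169·cos28.5° = 148.5; c'Δl = 24.28; W sinα = 80.6
Slice 5: Δl = 2.8/cos46.0° = 4.031 m; N'_5 = 106·cos46.0° = 73.6; c'Δl = 39.10; W sinα = 76.3
Σc'Δl = 122.5 kN/m; ΣN' = 474.5 kN/m; ΣW sinα = 194.9 kN/m
Resisting = 122.5 + 474.5·tan31.2° = 122.5 + 287.3 = 409.9 kN/m
FS = 409.9 / 194.9 = 2.103

FS = 2.10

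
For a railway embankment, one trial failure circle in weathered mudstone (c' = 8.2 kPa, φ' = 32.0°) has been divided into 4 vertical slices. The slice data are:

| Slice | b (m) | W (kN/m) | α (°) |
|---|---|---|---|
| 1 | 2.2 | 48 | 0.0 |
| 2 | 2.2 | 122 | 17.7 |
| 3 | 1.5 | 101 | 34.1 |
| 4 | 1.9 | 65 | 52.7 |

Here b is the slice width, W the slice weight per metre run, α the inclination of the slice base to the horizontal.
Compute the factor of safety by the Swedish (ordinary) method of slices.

Ordinary method of slices: FS = Σ[c'·Δl_i + (W_i cosα_i)·tanφ'] / Σ W_i sinα_i, with Δl_i = b_i / cosα_i.
Slice 1: Δl = 2.2/cos0.0° = 2.200 m; N'_1 = 48·cos0.0° = 48.0; c'Δl = 18.04; W sinα = 0.0
Slice 2: Δl = 2.2/cos17.7° = 2.309 m; N'_2 = 122·cos17.7° = 116.2; c'Δl = 18.94; W sinα = 37.1
Slice 3: Δl = 1.5/cos34.1° = 1.811 m; N'_3 = 101·cos34.1° = 83.6; c'Δl = 14.85; W sinα = 56.6
Slice 4: Δl = 1.9/cos52.7° = 3.135 m; N'_4 = 65·cos52.7° = 39.4; c'Δl = 25.71; W sinα = 51.7
Σc'Δl = 77.5 kN/m; ΣN' = 287.2 kN/m; ΣW sinα = 145.4 kN/m
Resisting = 77.5 + 287.2·tan32.0° = 77.5 + 179.5 = 257.0 kN/m
FS = 257.0 / 145.4 = 1.767

FS = 1.77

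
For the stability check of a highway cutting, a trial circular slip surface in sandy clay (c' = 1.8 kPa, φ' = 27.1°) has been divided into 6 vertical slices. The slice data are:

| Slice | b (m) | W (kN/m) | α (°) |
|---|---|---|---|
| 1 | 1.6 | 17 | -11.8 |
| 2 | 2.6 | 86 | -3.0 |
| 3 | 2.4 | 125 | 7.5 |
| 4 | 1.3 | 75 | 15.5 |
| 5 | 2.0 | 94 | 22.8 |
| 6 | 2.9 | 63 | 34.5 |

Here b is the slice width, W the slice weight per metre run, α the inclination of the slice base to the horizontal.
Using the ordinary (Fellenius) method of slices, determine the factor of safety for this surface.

FS = 2.47

Ordinary method of slices: FS = Σ[c'·Δl_i + (W_i cosα_i)·tanφ'] / Σ W_i sinα_i, with Δl_i = b_i / cosα_i.
Slice 1: Δl = 1.6/cos(-11.8°) = 1.635 m; N'_1 = 17·cos(-11.8°) = 16.6; c'Δl = 2.94; W sinα = -3.5
Slice 2: Δl = 2.6/cos(-3.0°) = 2.604 m; N'_2 = 86·cos(-3.0°) = 85.9; c'Δl = 4.69; W sinα = -4.5
Slice 3: Δl = 2.4/cos7.5° = 2.421 m; N'_3 = 125·cos7.5° = 123.9; c'Δl = 4.36; W sinα = 16.3
Slice 4: Δl = 1.3/cos15.5° = 1.349 m; N'_4 = 75·cos15.5° = 72.3; c'Δl = 2.43; W sinα = 20.0
Slice 5: Δl = 2.0/cos22.8° = 2.170 m; N'_5 = 94·cos22.8° = 86.7; c'Δl = 3.91; W sinα = 36.4
Slice 6: Δl = 2.9/cos34.5° = 3.519 m; N'_6 = 63·cos34.5° = 51.9; c'Δl = 6.33; W sinα = 35.7
Σc'Δl = 24.7 kN/m; ΣN' = 437.3 kN/m; ΣW sinα = 100.5 kN/m
Resisting = 24.7 + 437.3·tan27.1° = 24.7 + 223.8 = 248.4 kN/m
FS = 248.4 / 100.5 = 2.472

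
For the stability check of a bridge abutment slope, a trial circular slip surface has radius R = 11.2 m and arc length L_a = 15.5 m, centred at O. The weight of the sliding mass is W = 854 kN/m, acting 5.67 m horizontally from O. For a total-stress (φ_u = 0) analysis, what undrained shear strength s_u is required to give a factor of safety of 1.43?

FS = s_u·L_a·R / (W·d), so s_u = FS·W·d / (L_a·R).
s_u = 1.43·854·5.67 / (15.50·11.2) = 6924.3 / 173.60 = 39.89 kPa

s_u = 39.9 kPa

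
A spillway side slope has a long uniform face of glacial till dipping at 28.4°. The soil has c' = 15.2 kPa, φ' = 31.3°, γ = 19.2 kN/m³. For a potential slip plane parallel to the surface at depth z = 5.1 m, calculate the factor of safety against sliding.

FS = 1.50

For an infinite slope with a slip plane parallel to the surface (no pore pressure): FS = [c' + γz cos²β tanφ'] / [γz sinβ cosβ].
γz = 19.2·5.1 = 97.92 kN/m²
Numerator = 15.2 + 97.92·cos²28.4°·tan31.3° = 15.2 + 97.92·0.7738·0.6080 = 61.268 kPa
Denominator = 97.92·sin28.4°·cos28.4° = 97.92·0.4756·0.8796 = 40.968 kPa
FS = 61.268 / 40.968 = 1.496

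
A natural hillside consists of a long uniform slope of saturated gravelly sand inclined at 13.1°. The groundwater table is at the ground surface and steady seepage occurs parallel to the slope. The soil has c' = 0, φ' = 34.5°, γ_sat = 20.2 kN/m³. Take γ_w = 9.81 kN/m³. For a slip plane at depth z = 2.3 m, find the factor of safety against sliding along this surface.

FS = 1.52

With seepage parallel to the slope and the water table at the surface, the effective normal stress on the slip plane uses the buoyant unit weight γ' = γ_sat − γ_w while the driving shear stress uses γ_sat:
FS = [c' + γ' z cos²β tanφ'] / [γ_sat z sinβ cosβ]
(For c' = 0 this reduces to FS = (γ'/γ_sat)·tanφ'/tanβ.)
γ' = 20.2 − 9.81 = 10.39 kN/m³
Numerator = 0.0 + 10.39·2.3·cos²13.1°·tan34.5° = 0.0 + 10.39·2.3·0.9486·0.6873 = 15.580 kPa
Denominator = 20.2·2.3·sin13.1°·cos13.1° = 20.2·2.3·0.2267·0.9740 = 10.256 kPa
FS = 15.580 / 10.256 = 1.519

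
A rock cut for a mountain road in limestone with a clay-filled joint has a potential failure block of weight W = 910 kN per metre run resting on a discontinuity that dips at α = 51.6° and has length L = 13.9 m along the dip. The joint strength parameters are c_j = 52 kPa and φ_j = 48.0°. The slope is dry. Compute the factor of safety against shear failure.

Resolving the block weight along and normal to the plane and applying the Mohr–Coulomb strength on the joint:
N' = W cosα = 910·cos51.6° = 565.2 kN/m
Driving force T = W sinα = 910·sin51.6° = 713.2 kN/m
Resisting force R = c_j·L + N'·tanφ_j = 52·13.9 + 565.2·tan48.0° = 722.8 + 627.8 = 1350.6 kN/m
FS = R / T = 1350.6 / 713.2 = 1.894

FS = 1.89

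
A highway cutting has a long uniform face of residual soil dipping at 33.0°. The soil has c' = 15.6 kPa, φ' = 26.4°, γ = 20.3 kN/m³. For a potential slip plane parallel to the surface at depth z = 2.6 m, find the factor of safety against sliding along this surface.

FS = 1.41

For an infinite slope with a slip plane parallel to the surface (no pore pressure): FS = [c' + γz cos²β tanφ'] / [γz sinβ cosβ].
γz = 20.3·2.6 = 52.78 kN/m²
Numerator = 15.6 + 52.78·cos²33.0°·tan26.4° = 15.6 + 52.78·0.7034·0.4964 = 34.028 kPa
Denominator = 52.78·sin33.0°·cos33.0° = 52.78·0.5446·0.8387 = 24.108 kPa
FS = 34.028 / 24.108 = 1.411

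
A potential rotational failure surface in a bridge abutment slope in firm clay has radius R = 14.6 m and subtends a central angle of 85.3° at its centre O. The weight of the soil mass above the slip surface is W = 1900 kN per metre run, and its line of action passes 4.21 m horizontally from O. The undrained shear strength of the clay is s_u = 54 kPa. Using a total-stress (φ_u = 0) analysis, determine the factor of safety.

FS = 2.14

Taking moments about the centre O, the resisting moment is provided by the undrained shear strength acting along the arc:
Arc length L_a = R·θ = 14.6·(85.3°·π/180) = 14.6·1.4888 = 21.74 m
M_R = s_u·L_a·R = 54·21.74·14.6 = 17136.6 kN·m/m
M_D = W·d = 1900·4.21 = 7999.0 kN·m/m
FS = M_R / M_D = 17136.6 / 7999.0 = 2.142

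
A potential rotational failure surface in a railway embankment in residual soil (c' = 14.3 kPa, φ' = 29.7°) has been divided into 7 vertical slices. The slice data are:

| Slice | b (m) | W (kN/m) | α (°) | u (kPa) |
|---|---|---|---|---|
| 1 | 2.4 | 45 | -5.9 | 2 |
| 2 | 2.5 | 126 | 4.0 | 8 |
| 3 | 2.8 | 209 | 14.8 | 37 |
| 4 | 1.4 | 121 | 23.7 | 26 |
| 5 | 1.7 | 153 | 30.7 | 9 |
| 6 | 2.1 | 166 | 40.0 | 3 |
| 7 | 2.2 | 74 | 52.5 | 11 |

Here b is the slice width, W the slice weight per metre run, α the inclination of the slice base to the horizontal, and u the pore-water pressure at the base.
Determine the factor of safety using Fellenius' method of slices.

Ordinary method of slices: FS = Σ[c'·Δl_i + (W_i cosα_i − u_i·Δl_i)·tanφ'] / Σ W_i sinα_i, with Δl_i = b_i / cosα_i.
Slice 1: Δl = 2.4/cos(-5.9°) = 2.413 m; N'_1 = 45·cos(-5.9°) − 2·2.413 = 39.9; c'Δl = 34.50; W sinα = -4.6
Slice 2: Δl = 2.5/cos4.0° = 2.506 m; N'_2 = 126·cos4.0° − 8·2.506 = 105.6; c'Δl = 35.84; W sinα = 8.8
Slice 3: Δl = 2.8/cos14.8° = 2.896 m; N'_3 = 209·cos14.8° − 37·2.896 = 94.9; c'Δl = 41.41; W sinα = 53.4
Slice 4: Δl = 1.4/cos23.7° = 1.529 m; N'_4 = 121·cos23.7° − 26·1.529 = 71.0; c'Δl = 21.86; W sinα = 48.6
Slice 5: Δl = 1.7/cos30.7° = 1.977 m; N'_5 = 153·cos30.7° − 9·1.977 = 113.8; c'Δl = 28.27; W sinα = 78.1
Slice 6: Δl = 2.1/cos40.0° = 2.741 m; N'_6 = 166·cos40.0° − 3·2.741 = 118.9; c'Δl = 39.20; W sinα = 106.7
Slice 7: Δl = 2.2/cos52.5° = 3.614 m; N'_7 = 74·cos52.5° − 11·3.614 = 5.3; c'Δl = 51.68; W sinα = 58.7
Σc'Δl = 252.8 kN/m; ΣN' = 549.5 kN/m; ΣW sinα = 349.7 kN/m
Resisting = 252.8 + 549.5·tan29.7° = 252.8 + 313.4 = 566.2 kN/m
FS = 566.2 / 349.7 = 1.619

FS = 1.62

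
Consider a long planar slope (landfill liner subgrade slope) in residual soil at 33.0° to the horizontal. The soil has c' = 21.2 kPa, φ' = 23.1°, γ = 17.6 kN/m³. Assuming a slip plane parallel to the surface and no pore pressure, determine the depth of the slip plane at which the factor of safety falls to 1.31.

Setting FS = 1.31 in FS = [c' + γz cos²β tanφ'] / [γz sinβ cosβ] and solving for z:
z = c' / [γ cosβ (FS·sinβ − cosβ·tanφ')]
  = 21.2 / [17.6·cos33.0°·(1.31·sin33.0° − cos33.0°·tan23.1°)]
  = 21.2 / [17.6·0.8387·(1.31·0.5446 − 0.8387·0.4265)]
  = 21.2 / 5.2511 = 4.037 m

z = 4.04 m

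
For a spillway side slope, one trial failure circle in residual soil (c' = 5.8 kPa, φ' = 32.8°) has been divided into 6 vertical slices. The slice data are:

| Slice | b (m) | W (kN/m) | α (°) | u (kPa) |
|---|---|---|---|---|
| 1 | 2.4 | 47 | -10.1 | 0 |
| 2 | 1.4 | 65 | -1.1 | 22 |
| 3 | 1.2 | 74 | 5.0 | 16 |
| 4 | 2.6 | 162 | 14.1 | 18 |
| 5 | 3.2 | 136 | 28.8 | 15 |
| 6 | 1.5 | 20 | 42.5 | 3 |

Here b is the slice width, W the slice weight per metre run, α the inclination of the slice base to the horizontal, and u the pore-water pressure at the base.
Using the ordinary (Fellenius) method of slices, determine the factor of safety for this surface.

Ordinary method of slices: FS = Σ[c'·Δl_i + (W_i cosα_i − u_i·Δl_i)·tanφ'] / Σ W_i sinα_i, with Δl_i = b_i / cosα_i.
Slice 1: Δl = 2.4/cos(-10.1°) = 2.438 m; N'_1 = 47·cos(-10.1°) − 0·2.438 = 46.3; c'Δl = 14.14; W sinα = -8.2
Slice 2: Δl = 1.4/cos(-1.1°) = 1.400 m; N'_2 = 65·cos(-1.1°) − 22·1.400 = 34.2; c'Δl = 8.12; W sinα = -1.2
Slice 3: Δl = 1.2/cos5.0° = 1.205 m; N'_3 = 74·cos5.0° − 16·1.205 = 54.4; c'Δl = 6.99; W sinα = 6.4
Slice 4: Δl = 2.6/cos14.1° = 2.681 m; N'_4 = 162·cos14.1° − 18·2.681 = 108.9; c'Δl = 15.55; W sinα = 39.5
Slice 5: Δl = 3.2/cos28.8° = 3.652 m; N'_5 = 136·cos28.8° − 15·3.652 = 64.4; c'Δl = 21.18; W sinα = 65.5
Slice 6: Δl = 1.5/cos42.5° = 2.035 m; N'_6 = 20·cos42.5° − 3·2.035 = 8.6; c'Δl = 11.80; W sinα = 13.5
Σc'Δl = 77.8 kN/m; ΣN' = 316.8 kN/m; ΣW sinα = 115.5 kN/m
Resisting = 77.8 + 316.8·tan32.8° = 77.8 + 204.2 = 281.9 kN/m
FS = 281.9 / 115.5 = 2.442

FS = 2.44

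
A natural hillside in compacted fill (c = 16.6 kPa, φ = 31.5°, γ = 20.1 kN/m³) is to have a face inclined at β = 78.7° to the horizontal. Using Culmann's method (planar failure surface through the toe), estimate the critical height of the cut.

H_c = 8.62 m

Culmann's analysis gives the critical failure plane at α_cr = (β + φ)/2 = (78.7 + 31.5)/2 = 55.1°, and the critical height
H_c = (4c/γ) · sinβ cosφ / [1 − cos(β − φ)]
    = (4·16.6/20.1) · sin78.7°·cos31.5° / [1 − cos(47.2°)]
    = 3.303 · 0.9806·0.8526 / [1 − 0.6794]
    = 3.303 · 0.8361 / 0.3206
    = 8.62 m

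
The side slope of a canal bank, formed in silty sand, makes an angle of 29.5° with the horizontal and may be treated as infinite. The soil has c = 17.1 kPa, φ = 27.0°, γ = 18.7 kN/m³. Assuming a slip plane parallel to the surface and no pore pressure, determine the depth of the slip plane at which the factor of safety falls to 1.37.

z = 4.55 m

Setting FS = 1.37 in FS = [c + γz cos²β tanφ] / [γz sinβ cosβ] and solving for z:
z = c / [γ cosβ (FS·sinβ − cosβ·tanφ)]
  = 17.1 / [18.7·cos29.5°·(1.37·sin29.5° − cos29.5°·tan27.0°)]
  = 17.1 / [18.7·0.8704·(1.37·0.4924 − 0.8704·0.5095)]
  = 17.1 / 3.7621 = 4.545 m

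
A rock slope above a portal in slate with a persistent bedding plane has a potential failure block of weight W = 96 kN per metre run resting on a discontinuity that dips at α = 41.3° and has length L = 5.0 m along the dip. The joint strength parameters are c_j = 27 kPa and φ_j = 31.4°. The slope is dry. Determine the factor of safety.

Resolving the block weight along and normal to the plane and applying the Mohr–Coulomb strength on the joint:
N' = W cosα = 96·cos41.3° = 72.1 kN/m
Driving force T = W sinα = 96·sin41.3° = 63.4 kN/m
Resisting force R = c_j·L + N'·tanφ_j = 27·5.0 + 72.1·tan31.4° = 135.0 + 44.0 = 179.0 kN/m
FS = R / T = 179.0 / 63.4 = 2.825

FS = 2.83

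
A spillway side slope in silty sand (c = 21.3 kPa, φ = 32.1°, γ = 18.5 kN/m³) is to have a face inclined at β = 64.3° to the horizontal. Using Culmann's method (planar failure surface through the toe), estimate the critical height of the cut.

Culmann's analysis gives the critical failure plane at α_cr = (β + φ)/2 = (64.3 + 32.1)/2 = 48.2°, and the critical height
H_c = (4c/γ) · sinβ cosφ / [1 − cos(β − φ)]
    = (4·21.3/18.5) · sin64.3°·cos32.1° / [1 − cos(32.2°)]
    = 4.605 · 0.9011·0.8471 / [1 − 0.8462]
    = 4.605 · 0.7633 / 0.1538
    = 22.86 m

H_c = 22.86 m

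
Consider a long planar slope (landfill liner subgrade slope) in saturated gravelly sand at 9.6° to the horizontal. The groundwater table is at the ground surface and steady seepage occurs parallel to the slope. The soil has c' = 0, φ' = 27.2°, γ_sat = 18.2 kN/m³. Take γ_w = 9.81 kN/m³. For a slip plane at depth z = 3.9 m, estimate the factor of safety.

FS = 1.40

With seepage parallel to the slope and the water table at the surface, the effective normal stress on the slip plane uses the buoyant unit weight γ' = γ_sat − γ_w while the driving shear stress uses γ_sat:
FS = [c' + γ' z cos²β tanφ'] / [γ_sat z sinβ cosβ]
(For c' = 0 this reduces to FS = (γ'/γ_sat)·tanφ'/tanβ.)
γ' = 18.2 − 9.81 = 8.39 kN/m³
Numerator = 0.0 + 8.39·3.9·cos²9.6°·tan27.2° = 0.0 + 8.39·3.9·0.9722·0.5139 = 16.349 kPa
Denominator = 18.2·3.9·sin9.6°·cos9.6° = 18.2·3.9·0.1668·0.9860 = 11.671 kPa
FS = 16.349 / 11.671 = 1.401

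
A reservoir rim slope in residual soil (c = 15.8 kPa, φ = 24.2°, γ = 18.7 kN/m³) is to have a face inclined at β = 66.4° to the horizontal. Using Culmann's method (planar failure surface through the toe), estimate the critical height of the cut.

H_c = 10.90 m

Culmann's analysis gives the critical failure plane at α_cr = (β + φ)/2 = (66.4 + 24.2)/2 = 45.3°, and the critical height
H_c = (4c/γ) · sinβ cosφ / [1 − cos(β − φ)]
    = (4·15.8/18.7) · sin66.4°·cos24.2° / [1 − cos(42.2°)]
    = 3.380 · 0.9164·0.9121 / [1 − 0.7408]
    = 3.380 · 0.8358 / 0.2592
    = 10.90 m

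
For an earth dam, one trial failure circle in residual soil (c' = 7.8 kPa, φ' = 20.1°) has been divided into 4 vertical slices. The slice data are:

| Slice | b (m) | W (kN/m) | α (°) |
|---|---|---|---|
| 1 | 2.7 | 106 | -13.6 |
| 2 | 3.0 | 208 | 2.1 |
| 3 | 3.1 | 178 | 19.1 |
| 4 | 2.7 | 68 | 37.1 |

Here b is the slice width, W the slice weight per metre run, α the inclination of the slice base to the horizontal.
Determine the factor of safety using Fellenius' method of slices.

FS = 3.57

Ordinary method of slices: FS = Σ[c'·Δl_i + (W_i cosα_i)·tanφ'] / Σ W_i sinα_i, with Δl_i = b_i / cosα_i.
Slice 1: Δl = 2.7/cos(-13.6°) = 2.778 m; N'_1 = 106·cos(-13.6°) = 103.0; c'Δl = 21.67; W sinα = -24.9
Slice 2: Δl = 3.0/cos2.1° = 3.002 m; N'_2 = 208·cos2.1° = 207.9; c'Δl = 23.42; W sinα = 7.6
Slice 3: Δl = 3.1/cos19.1° = 3.281 m; N'_3 = 178·cos19.1° = 168.2; c'Δl = 25.59; W sinα = 58.2
Slice 4: Δl = 2.7/cos37.1° = 3.385 m; N'_4 = 68·cos37.1° = 54.2; c'Δl = 26.40; W sinα = 41.0
Σc'Δl = 97.1 kN/m; ΣN' = 533.3 kN/m; ΣW sinα = 82.0 kN/m
Resisting = 97.1 + 533.3·tan20.1° = 97.1 + 195.2 = 292.2 kN/m
FS = 292.2 / 82.0 = 3.566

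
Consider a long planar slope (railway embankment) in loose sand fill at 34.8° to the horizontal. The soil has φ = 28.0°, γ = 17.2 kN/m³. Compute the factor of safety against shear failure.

FS = 0.77

For a dry cohesionless infinite slope the factor of safety is FS = tanφ / tanβ.
FS = tan28.0° / tan34.8° = 0.5317 / 0.6950 = 0.765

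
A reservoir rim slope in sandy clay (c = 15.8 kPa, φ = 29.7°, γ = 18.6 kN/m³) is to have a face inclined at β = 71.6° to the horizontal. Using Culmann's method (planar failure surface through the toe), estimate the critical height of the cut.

Culmann's analysis gives the critical failure plane at α_cr = (β + φ)/2 = (71.6 + 29.7)/2 = 50.6°, and the critical height
H_c = (4c/γ) · sinβ cosφ / [1 − cos(β − φ)]
    = (4·15.8/18.6) · sin71.6°·cos29.7° / [1 − cos(41.9°)]
    = 3.398 · 0.9489·0.8686 / [1 − 0.7443]
    = 3.398 · 0.8242 / 0.2557
    = 10.95 m

H_c = 10.95 m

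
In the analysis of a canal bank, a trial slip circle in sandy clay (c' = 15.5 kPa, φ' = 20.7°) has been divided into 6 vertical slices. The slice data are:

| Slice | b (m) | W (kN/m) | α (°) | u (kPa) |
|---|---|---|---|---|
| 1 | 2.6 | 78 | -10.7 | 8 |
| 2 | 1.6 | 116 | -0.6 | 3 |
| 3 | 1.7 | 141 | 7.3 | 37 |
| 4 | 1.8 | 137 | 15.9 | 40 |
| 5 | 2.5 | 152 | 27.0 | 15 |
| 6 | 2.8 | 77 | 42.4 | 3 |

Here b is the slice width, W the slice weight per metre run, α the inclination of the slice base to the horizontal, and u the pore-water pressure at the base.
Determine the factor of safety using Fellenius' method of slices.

FS = 2.42

Ordinary method of slices: FS = Σ[c'·Δl_i + (W_i cosα_i − u_i·Δl_i)·tanφ'] / Σ W_i sinα_i, with Δl_i = b_i / cosα_i.
Slice 1: Δl = 2.6/cos(-10.7°) = 2.646 m; N'_1 = 78·cos(-10.7°) − 8·2.646 = 55.5; c'Δl = 41.01; W sinα = -14.5
Slice 2: Δl = 1.6/cos(-0.6°) = 1.600 m; N'_2 = 116·cos(-0.6°) − 3·1.600 = 111.2; c'Δl = 24.80; W sinα = -1.2
Slice 3: Δl = 1.7/cos7.3° = 1.714 m; N'_3 = 141·cos7.3° − 37·1.714 = 76.4; c'Δl = 26.57; W sinα = 17.9
Slice 4: Δl = 1.8/cos15.9° = 1.872 m; N'_4 = 137·cos15.9° − 40·1.872 = 56.9; c'Δl = 29.01; W sinα = 37.5
Slice 5: Δl = 2.5/cos27.0° = 2.806 m; N'_5 = 152·cos27.0° − 15·2.806 = 93.3; c'Δl = 43.49; W sinα = 69.0
Slice 6: Δl = 2.8/cos42.4° = 3.792 m; N'_6 = 77·cos42.4° − 3·3.792 = 45.5; c'Δl = 58.77; W sinα = 51.9
Σc'Δl = 223.7 kN/m; ΣN' = 438.8 kN/m; ΣW sinα = 160.7 kN/m
Resisting = 223.7 + 438.8·tan20.7° = 223.7 + 165.8 = 389.5 kN/m
FS = 389.5 / 160.7 = 2.424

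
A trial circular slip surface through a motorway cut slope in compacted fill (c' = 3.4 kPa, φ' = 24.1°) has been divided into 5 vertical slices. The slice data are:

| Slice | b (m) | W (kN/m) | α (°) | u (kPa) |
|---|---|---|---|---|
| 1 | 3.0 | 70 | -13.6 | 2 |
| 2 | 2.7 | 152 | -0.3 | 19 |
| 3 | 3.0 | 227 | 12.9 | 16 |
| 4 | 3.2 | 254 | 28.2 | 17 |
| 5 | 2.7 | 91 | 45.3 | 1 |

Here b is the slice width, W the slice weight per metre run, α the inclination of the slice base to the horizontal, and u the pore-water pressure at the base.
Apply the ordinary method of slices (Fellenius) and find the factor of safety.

FS = 1.40

Ordinary method of slices: FS = Σ[c'·Δl_i + (W_i cosα_i − u_i·Δl_i)·tanφ'] / Σ W_i sinα_i, with Δl_i = b_i / cosα_i.
Slice 1: Δl = 3.0/cos(-13.6°) = 3.087 m; N'_1 = 70·cos(-13.6°) − 2·3.087 = 61.9; c'Δl = 10.49; W sinα = -16.5
Slice 2: Δl = 2.7/cos(-0.3°) = 2.700 m; N'_2 = 152·cos(-0.3°) − 19·2.700 = 100.7; c'Δl = 9.18; W sinα = -0.8
Slice 3: Δl = 3.0/cos12.9° = 3.078 m; N'_3 = 227·cos12.9° − 16·3.078 = 172.0; c'Δl = 10.46; W sinα = 50.7
Slice 4: Δl = 3.2/cos28.2° = 3.631 m; N'_4 = 254·cos28.2° − 17·3.631 = 162.1; c'Δl = 12.35; W sinα = 120.0
Slice 5: Δl = 2.7/cos45.3° = 3.839 m; N'_5 = 91·cos45.3° − 1·3.839 = 60.2; c'Δl = 13.05; W sinα = 64.7
Σc'Δl = 55.5 kN/m; ΣN' = 556.9 kN/m; ΣW sinα = 218.1 kN/m
Resisting = 55.5 + 556.9·tan24.1° = 55.5 + 249.1 = 304.6 kN/m
FS = 304.6 / 218.1 = 1.397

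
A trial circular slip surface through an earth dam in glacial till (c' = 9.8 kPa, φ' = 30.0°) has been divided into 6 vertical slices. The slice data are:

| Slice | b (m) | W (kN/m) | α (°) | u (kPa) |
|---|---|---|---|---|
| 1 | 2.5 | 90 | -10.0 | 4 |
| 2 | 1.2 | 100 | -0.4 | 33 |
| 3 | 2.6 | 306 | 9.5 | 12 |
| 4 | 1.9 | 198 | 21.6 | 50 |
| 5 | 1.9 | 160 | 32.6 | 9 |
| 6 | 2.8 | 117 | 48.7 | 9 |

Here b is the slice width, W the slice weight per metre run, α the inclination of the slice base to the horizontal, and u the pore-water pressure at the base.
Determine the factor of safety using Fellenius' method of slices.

FS = 1.84

Ordinary method of slices: FS = Σ[c'·Δl_i + (W_i cosα_i − u_i·Δl_i)·tanφ'] / Σ W_i sinα_i, with Δl_i = b_i / cosα_i.
Slice 1: Δl = 2.5/cos(-10.0°) = 2.539 m; N'_1 = 90·cos(-10.0°) − 4·2.539 = 78.5; c'Δl = 24.88; W sinα = -15.6
Slice 2: Δl = 1.2/cos(-0.4°) = 1.200 m; N'_2 = 100·cos(-0.4°) − 33·1.200 = 60.4; c'Δl = 11.76; W sinα = -0.7
Slice 3: Δl = 2.6/cos9.5° = 2.636 m; N'_3 = 306·cos9.5° − 12·2.636 = 270.2; c'Δl = 25.83; W sinα = 50.5
Slice 4: Δl = 1.9/cos21.6° = 2.044 m; N'_4 = 198·cos21.6° − 50·2.044 = 81.9; c'Δl = 20.03; W sinα = 72.9
Slice 5: Δl = 1.9/cos32.6° = 2.255 m; N'_5 = 160·cos32.6° − 9·2.255 = 114.5; c'Δl = 22.10; W sinα = 86.2
Slice 6: Δl = 2.8/cos48.7° = 4.242 m; N'_6 = 117·cos48.7° − 9·4.242 = 39.0; c'Δl = 41.58; W sinα = 87.9
Σc'Δl = 146.2 kN/m; ΣN' = 644.5 kN/m; ΣW sinα = 281.2 kN/m
Resisting = 146.2 + 644.5·tan30.0° = 146.2 + 372.1 = 518.3 kN/m
FS = 518.3 / 281.2 = 1.843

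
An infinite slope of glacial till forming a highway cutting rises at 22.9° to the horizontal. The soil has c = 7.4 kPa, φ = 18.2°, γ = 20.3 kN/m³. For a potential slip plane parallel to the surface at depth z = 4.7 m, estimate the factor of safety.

For an infinite slope with a slip plane parallel to the surface (no pore pressure): FS = [c + γz cos²β tanφ] / [γz sinβ cosβ].
γz = 20.3·4.7 = 95.41 kN/m²
Numerator = 7.4 + 95.41·cos²22.9°·tan18.2° = 7.4 + 95.41·0.8486·0.3288 = 34.019 kPa
Denominator = 95.41·sin22.9°·cos22.9° = 95.41·0.3891·0.9212 = 34.200 kPa
FS = 34.019 / 34.200 = 0.995

FS = 0.99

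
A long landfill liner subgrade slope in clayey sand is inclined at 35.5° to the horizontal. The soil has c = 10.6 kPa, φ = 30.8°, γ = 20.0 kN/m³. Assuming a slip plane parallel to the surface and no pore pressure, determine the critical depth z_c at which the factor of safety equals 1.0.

z_c = 6.82 m

Setting FS = 1.00 in FS = [c + γz cos²β tanφ] / [γz sinβ cosβ] and solving for z:
z = c / [γ cosβ (FS·sinβ − cosβ·tanφ)]
  = 10.6 / [20.0·cos35.5°·(1.00·sin35.5° − cos35.5°·tan30.8°)]
  = 10.6 / [20.0·0.8141·(1.00·0.5807 − 0.8141·0.5961)]
  = 10.6 / 1.5532 = 6.825 m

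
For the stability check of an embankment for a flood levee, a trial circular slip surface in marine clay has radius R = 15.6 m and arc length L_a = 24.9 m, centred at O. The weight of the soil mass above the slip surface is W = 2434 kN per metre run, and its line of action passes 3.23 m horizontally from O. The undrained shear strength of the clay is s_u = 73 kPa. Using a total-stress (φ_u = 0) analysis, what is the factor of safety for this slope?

FS = 3.61

Taking moments about the centre O, the resisting moment is provided by the undrained shear strength acting along the arc:
M_R = s_u·L_a·R = 73·24.90·15.6 = 28356.1 kN·m/m
M_D = W·d = 2434·3.23 = 7861.8 kN·m/m
FS = M_R / M_D = 28356.1 / 7861.8 = 3.607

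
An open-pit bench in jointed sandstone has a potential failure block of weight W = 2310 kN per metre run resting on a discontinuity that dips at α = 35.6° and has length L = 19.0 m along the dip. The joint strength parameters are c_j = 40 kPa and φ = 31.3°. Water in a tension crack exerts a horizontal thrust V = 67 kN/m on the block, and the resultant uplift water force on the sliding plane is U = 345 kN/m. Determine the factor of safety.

FS = 1.19

Resolving the block weight along and normal to the plane and applying the Mohr–Coulomb strength on the joint:
N' = W cosα − U − V sinα = 2310·cos35.6° − 345 − 67·sin35.6° = 1494.3 kN/m
Driving force T = W sinα + V cosα = 2310·sin35.6° + 67·cos35.6° = 1399.2 kN/m
Resisting force R = c_j·L + N'·tanφ = 40·19.0 + 1494.3·tan31.3° = 760.0 + 908.5 = 1668.5 kN/m
FS = R / T = 1668.5 / 1399.2 = 1.193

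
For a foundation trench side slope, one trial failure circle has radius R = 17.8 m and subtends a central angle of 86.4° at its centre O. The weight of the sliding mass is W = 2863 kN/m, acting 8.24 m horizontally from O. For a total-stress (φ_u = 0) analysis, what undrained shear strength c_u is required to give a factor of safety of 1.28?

c_u = 63.2 kPa

FS = c_u·L_a·R / (W·d), so c_u = FS·W·d / (L_a·R).
Arc length L_a = R·θ = 17.8·(86.4°·π/180) = 17.8·1.5080 = 26.84 m
c_u = 1.28·2863·8.24 / (26.84·17.8) = 30196.6 / 477.78 = 63.20 kPa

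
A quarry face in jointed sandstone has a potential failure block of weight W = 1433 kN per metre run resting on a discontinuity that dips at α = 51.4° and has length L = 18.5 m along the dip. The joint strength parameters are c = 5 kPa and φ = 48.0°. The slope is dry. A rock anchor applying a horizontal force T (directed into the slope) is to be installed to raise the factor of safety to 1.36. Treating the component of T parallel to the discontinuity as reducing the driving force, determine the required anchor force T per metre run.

Resolving forces along and normal to the sliding plane, with the horizontal anchor force T adding T·sinα to the effective normal force and T·cosα acting up the plane against the driving force:
FS = [cL + (W cosα + T sinα) tanφ] / [W sinα − T cosα]
Without the anchor: N' = 894.0 kN/m, driving T_d = 1119.9 kN/m, resisting R = 5·18.5 + 894.0·tan48.0° = 1085.4 kN/m, FS = 0.97.
Setting FS = 1.36 and solving for T:
1.36·(1119.9 − T cos51.4°) = 1085.4 + T sin51.4°·tan48.0°
T·(sin51.4°·tan48.0° + 1.36·cos51.4°) = 1.36·1119.9 − 1085.4
T·(0.7815·1.1106 + 1.36·0.6239) = 1523.1 − 1085.4 = 437.7
T·1.7164 = 437.7
T = 255.0 kN/m

T = 255 kN/m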